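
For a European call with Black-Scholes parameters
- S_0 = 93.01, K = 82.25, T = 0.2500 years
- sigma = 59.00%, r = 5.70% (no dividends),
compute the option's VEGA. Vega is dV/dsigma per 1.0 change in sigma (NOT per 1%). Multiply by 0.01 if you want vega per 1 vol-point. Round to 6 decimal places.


d1 = 0.6125631343; d2 = 0.3175631343
phi(d1) = 0.3306961404; exp(-qT) = 1.0000000000; exp(-rT) = 0.9858510507
Vega = S * exp(-qT) * phi(d1) * sqrt(T) = 93.0100 * 1.0000000000 * 0.3306961404 * 0.5000000000 = 15.379024

Answer: Vega = 15.379024


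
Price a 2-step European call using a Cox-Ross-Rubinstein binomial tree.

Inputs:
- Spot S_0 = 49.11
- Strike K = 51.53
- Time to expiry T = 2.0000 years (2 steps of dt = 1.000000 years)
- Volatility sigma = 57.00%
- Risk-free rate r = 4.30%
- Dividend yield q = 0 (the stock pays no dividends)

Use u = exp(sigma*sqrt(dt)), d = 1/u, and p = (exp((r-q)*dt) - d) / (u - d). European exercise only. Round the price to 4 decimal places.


dt = T/N = 1.000000
u = exp(sigma*sqrt(dt)) = 1.768267; d = 1/u = 0.565525
p = (exp((r-q)*dt) - d) / (u - d) = 0.397768
Discount per step: exp(-r*dt) = 0.957911
Stock lattice S(k, i) with i counting down-moves:
  k=0: S(0,0) = 49.1100
  k=1: S(1,0) = 86.8396; S(1,1) = 27.7730
  k=2: S(2,0) = 153.5556; S(2,1) = 49.1100; S(2,2) = 15.7063
Terminal payoffs V(N, i) = max(S_T - K, 0):
  V(2,0) = 102.025594; V(2,1) = 0.000000; V(2,2) = 0.000000
Backward induction: V(k, i) = exp(-r*dt) * [p * V(k+1, i) + (1-p) * V(k+1, i+1)].
  V(1,0) = exp(-r*dt) * [p*102.025594 + (1-p)*0.000000] = 38.874482
  V(1,1) = exp(-r*dt) * [p*0.000000 + (1-p)*0.000000] = 0.000000
  V(0,0) = exp(-r*dt) * [p*38.874482 + (1-p)*0.000000] = 14.812218

Answer: Price = V(0,0) = 14.8122


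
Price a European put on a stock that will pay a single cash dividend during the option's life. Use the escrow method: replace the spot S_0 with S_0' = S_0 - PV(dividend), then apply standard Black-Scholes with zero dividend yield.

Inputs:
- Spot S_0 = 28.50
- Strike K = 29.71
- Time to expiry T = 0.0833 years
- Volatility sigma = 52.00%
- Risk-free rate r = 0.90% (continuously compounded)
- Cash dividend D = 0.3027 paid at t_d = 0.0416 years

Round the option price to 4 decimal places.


PV(D) = D * exp(-r * t_d) = 0.3027 * 0.99962567 = 0.30258669
S_0' = S_0 - PV(D) = 28.5000 - 0.30258669 = 28.19741331
d1 = (ln(S_0'/K) + (r + sigma^2/2)*T) / (sigma*sqrt(T)) = -0.26813234
d2 = d1 - sigma*sqrt(T) = -0.41821339
exp(-rT) = 0.99925058
N(-d1) = 0.60570127; N(-d2) = 0.66210445
P = K * exp(-rT) * N(-d2) - S_0' * N(-d1) = 29.7100 * 0.99925058 * 0.66210445 - 28.19741331 * 0.60570127 = 2.5772

Answer: Price = 2.5772


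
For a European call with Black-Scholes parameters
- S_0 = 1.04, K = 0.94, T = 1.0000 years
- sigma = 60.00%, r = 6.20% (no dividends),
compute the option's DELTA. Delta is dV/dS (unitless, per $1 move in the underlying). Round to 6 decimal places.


Answer: Delta = 0.716280

Derivation:
d1 = 0.5718268615; d2 = -0.0281731385
phi(d1) = 0.3387707978; exp(-qT) = 1.0000000000; exp(-rT) = 0.9398828868
N(d1) = 0.7162803613
Delta = exp(-qT) * N(d1) = 1.0000000000 * 0.7162803613 = 0.716280


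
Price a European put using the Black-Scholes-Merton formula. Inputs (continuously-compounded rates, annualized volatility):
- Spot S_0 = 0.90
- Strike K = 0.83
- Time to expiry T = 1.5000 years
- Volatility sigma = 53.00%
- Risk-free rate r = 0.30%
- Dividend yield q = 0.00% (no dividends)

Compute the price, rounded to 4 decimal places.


d1 = (ln(S/K) + (r - q + 0.5*sigma^2) * T) / (sigma * sqrt(T)) = 0.45622757
d2 = d1 - sigma * sqrt(T) = -0.19288721
exp(-rT) = 0.99551011; exp(-qT) = 1.00000000
P = K * exp(-rT) * N(-d2) - S_0 * exp(-qT) * N(-d1)
N(-d1) = 0.32411317; N(-d2) = 0.57647635
P = 0.8300 * 0.99551011 * 0.57647635 - 0.9000 * 1.00000000 * 0.32411317 = 0.1846

Answer: Price = 0.1846


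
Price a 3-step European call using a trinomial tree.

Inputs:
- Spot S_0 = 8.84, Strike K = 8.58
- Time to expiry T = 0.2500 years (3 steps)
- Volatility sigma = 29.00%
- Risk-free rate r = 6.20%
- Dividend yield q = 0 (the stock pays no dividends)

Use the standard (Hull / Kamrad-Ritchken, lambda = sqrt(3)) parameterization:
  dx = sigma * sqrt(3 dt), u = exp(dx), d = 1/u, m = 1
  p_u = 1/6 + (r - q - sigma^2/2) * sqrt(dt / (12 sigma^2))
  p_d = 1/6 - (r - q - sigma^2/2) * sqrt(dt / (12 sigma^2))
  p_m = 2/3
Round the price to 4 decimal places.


dt = T/N = 0.083333; dx = sigma*sqrt(3*dt) = 0.145000
u = exp(dx) = 1.156040; d = 1/u = 0.865022
p_u = 0.172399, p_m = 0.666667, p_d = 0.160934
Discount per step: exp(-r*dt) = 0.994847
Stock lattice S(k, j) with j the centered position index:
  k=0: S(0,+0) = 8.8400
  k=1: S(1,-1) = 7.6468; S(1,+0) = 8.8400; S(1,+1) = 10.2194
  k=2: S(2,-2) = 6.6146; S(2,-1) = 7.6468; S(2,+0) = 8.8400; S(2,+1) = 10.2194; S(2,+2) = 11.8140
  k=3: S(3,-3) = 5.7218; S(3,-2) = 6.6146; S(3,-1) = 7.6468; S(3,+0) = 8.8400; S(3,+1) = 10.2194; S(3,+2) = 11.8140; S(3,+3) = 13.6575
Terminal payoffs V(N, j) = max(S_T - K, 0):
  V(3,-3) = 0.000000; V(3,-2) = 0.000000; V(3,-1) = 0.000000; V(3,+0) = 0.260000; V(3,+1) = 1.639390; V(3,+2) = 3.234019; V(3,+3) = 5.077473
Backward induction: V(k, j) = exp(-r*dt) * [p_u * V(k+1, j+1) + p_m * V(k+1, j) + p_d * V(k+1, j-1)]
  V(2,-2) = exp(-r*dt) * [p_u*0.000000 + p_m*0.000000 + p_d*0.000000] = 0.000000
  V(2,-1) = exp(-r*dt) * [p_u*0.260000 + p_m*0.000000 + p_d*0.000000] = 0.044593
  V(2,+0) = exp(-r*dt) * [p_u*1.639390 + p_m*0.260000 + p_d*0.000000] = 0.453613
  V(2,+1) = exp(-r*dt) * [p_u*3.234019 + p_m*1.639390 + p_d*0.260000] = 1.683591
  V(2,+2) = exp(-r*dt) * [p_u*5.077473 + p_m*3.234019 + p_d*1.639390] = 3.278218
  V(1,-1) = exp(-r*dt) * [p_u*0.453613 + p_m*0.044593 + p_d*0.000000] = 0.107375
  V(1,+0) = exp(-r*dt) * [p_u*1.683591 + p_m*0.453613 + p_d*0.044593] = 0.596744
  V(1,+1) = exp(-r*dt) * [p_u*3.278218 + p_m*1.683591 + p_d*0.453613] = 1.751486
  V(0,+0) = exp(-r*dt) * [p_u*1.751486 + p_m*0.596744 + p_d*0.107375] = 0.713370

Answer: Price = V(0,0) = 0.7134


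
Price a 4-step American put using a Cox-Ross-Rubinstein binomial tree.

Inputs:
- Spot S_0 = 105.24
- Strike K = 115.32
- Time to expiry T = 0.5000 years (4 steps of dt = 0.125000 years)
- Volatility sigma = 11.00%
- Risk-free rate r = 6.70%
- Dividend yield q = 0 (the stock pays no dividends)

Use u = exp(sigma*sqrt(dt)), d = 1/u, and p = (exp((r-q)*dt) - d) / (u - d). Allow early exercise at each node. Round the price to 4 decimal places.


Answer: Price = V(0,0) = 10.0800

Derivation:
dt = T/N = 0.125000
u = exp(sigma*sqrt(dt)) = 1.039657; d = 1/u = 0.961856
p = (exp((r-q)*dt) - d) / (u - d) = 0.598376
Discount per step: exp(-r*dt) = 0.991660
Stock lattice S(k, i) with i counting down-moves:
  k=0: S(0,0) = 105.2400
  k=1: S(1,0) = 109.4135; S(1,1) = 101.2257
  k=2: S(2,0) = 113.7525; S(2,1) = 105.2400; S(2,2) = 97.3645
  k=3: S(3,0) = 118.2636; S(3,1) = 109.4135; S(3,2) = 101.2257; S(3,3) = 93.6506
  k=4: S(4,0) = 122.9536; S(4,1) = 113.7525; S(4,2) = 105.2400; S(4,3) = 97.3645; S(4,4) = 90.0784
Terminal payoffs V(N, i) = max(K - S_T, 0):
  V(4,0) = 0.000000; V(4,1) = 1.567481; V(4,2) = 10.080000; V(4,3) = 17.955496; V(4,4) = 25.241639
Backward induction: V(k, i) = exp(-r*dt) * [p * V(k+1, i) + (1-p) * V(k+1, i+1)]; then take max(V_cont, immediate exercise) for American.
  V(3,0) = exp(-r*dt) * [p*0.000000 + (1-p)*1.567481] = 0.624287; exercise = 0.000000; V(3,0) = max -> 0.624287
  V(3,1) = exp(-r*dt) * [p*1.567481 + (1-p)*10.080000] = 4.944723; exercise = 5.906495; V(3,1) = max -> 5.906495
  V(3,2) = exp(-r*dt) * [p*10.080000 + (1-p)*17.955496] = 13.132538; exercise = 14.094310; V(3,2) = max -> 14.094310
  V(3,3) = exp(-r*dt) * [p*17.955496 + (1-p)*25.241639] = 20.707628; exercise = 21.669400; V(3,3) = max -> 21.669400
  V(2,0) = exp(-r*dt) * [p*0.624287 + (1-p)*5.906495] = 2.722846; exercise = 1.567481; V(2,0) = max -> 2.722846
  V(2,1) = exp(-r*dt) * [p*5.906495 + (1-p)*14.094310] = 9.118228; exercise = 10.080000; V(2,1) = max -> 10.080000
  V(2,2) = exp(-r*dt) * [p*14.094310 + (1-p)*21.669400] = 16.993724; exercise = 17.955496; V(2,2) = max -> 17.955496
  V(1,0) = exp(-r*dt) * [p*2.722846 + (1-p)*10.080000] = 5.630301; exercise = 5.906495; V(1,0) = max -> 5.906495
  V(1,1) = exp(-r*dt) * [p*10.080000 + (1-p)*17.955496] = 13.132538; exercise = 14.094310; V(1,1) = max -> 14.094310
  V(0,0) = exp(-r*dt) * [p*5.906495 + (1-p)*14.094310] = 9.118228; exercise = 10.080000; V(0,0) = max -> 10.080000


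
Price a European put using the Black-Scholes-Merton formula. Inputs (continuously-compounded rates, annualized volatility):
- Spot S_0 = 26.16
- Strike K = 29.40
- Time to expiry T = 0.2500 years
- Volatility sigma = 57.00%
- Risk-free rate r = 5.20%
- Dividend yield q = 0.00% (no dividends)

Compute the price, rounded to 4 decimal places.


Answer: Price = 4.7598

Derivation:
d1 = (ln(S/K) + (r - q + 0.5*sigma^2) * T) / (sigma * sqrt(T)) = -0.22158122
d2 = d1 - sigma * sqrt(T) = -0.50658122
exp(-rT) = 0.98708414; exp(-qT) = 1.00000000
P = K * exp(-rT) * N(-d2) - S_0 * exp(-qT) * N(-d1)
N(-d1) = 0.58768005; N(-d2) = 0.69377566
P = 29.4000 * 0.98708414 * 0.69377566 - 26.1600 * 1.00000000 * 0.58768005 = 4.7598


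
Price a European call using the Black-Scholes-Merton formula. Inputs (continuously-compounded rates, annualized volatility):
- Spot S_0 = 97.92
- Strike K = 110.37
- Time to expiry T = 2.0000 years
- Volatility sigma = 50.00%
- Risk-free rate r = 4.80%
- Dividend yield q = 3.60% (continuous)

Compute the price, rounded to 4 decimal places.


Answer: Price = 22.0991

Derivation:
d1 = (ln(S/K) + (r - q + 0.5*sigma^2) * T) / (sigma * sqrt(T)) = 0.21823078
d2 = d1 - sigma * sqrt(T) = -0.48887601
exp(-rT) = 0.90846402; exp(-qT) = 0.93053090
C = S_0 * exp(-qT) * N(d1) - K * exp(-rT) * N(d2)
N(d1) = 0.58637535; N(d2) = 0.31246474
C = 97.9200 * 0.93053090 * 0.58637535 - 110.3700 * 0.90846402 * 0.31246474 = 22.0991


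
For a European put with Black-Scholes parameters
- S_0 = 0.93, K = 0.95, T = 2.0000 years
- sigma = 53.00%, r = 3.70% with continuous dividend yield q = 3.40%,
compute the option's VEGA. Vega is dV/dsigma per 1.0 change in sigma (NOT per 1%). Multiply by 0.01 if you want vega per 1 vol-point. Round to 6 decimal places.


Answer: Vega = 0.460368

Derivation:
d1 = 0.3543840430; d2 = -0.3951491450
phi(d1) = 0.3746614135; exp(-qT) = 0.9342604736; exp(-rT) = 0.9286716938
Vega = S * exp(-qT) * phi(d1) * sqrt(T) = 0.9300 * 0.9342604736 * 0.3746614135 * 1.4142135624 = 0.460368


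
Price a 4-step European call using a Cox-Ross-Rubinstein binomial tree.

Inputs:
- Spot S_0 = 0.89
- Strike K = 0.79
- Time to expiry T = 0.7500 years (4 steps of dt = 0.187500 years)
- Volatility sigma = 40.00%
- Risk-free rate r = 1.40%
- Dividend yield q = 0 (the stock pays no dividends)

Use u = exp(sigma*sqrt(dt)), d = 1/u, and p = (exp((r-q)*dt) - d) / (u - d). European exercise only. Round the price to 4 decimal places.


dt = T/N = 0.187500
u = exp(sigma*sqrt(dt)) = 1.189110; d = 1/u = 0.840965
p = (exp((r-q)*dt) - d) / (u - d) = 0.464357
Discount per step: exp(-r*dt) = 0.997378
Stock lattice S(k, i) with i counting down-moves:
  k=0: S(0,0) = 0.8900
  k=1: S(1,0) = 1.0583; S(1,1) = 0.7485
  k=2: S(2,0) = 1.2584; S(2,1) = 0.8900; S(2,2) = 0.6294
  k=3: S(3,0) = 1.4964; S(3,1) = 1.0583; S(3,2) = 0.7485; S(3,3) = 0.5293
  k=4: S(4,0) = 1.7794; S(4,1) = 1.2584; S(4,2) = 0.8900; S(4,3) = 0.6294; S(4,4) = 0.4451
Terminal payoffs V(N, i) = max(S_T - K, 0):
  V(4,0) = 0.989418; V(4,1) = 0.468444; V(4,2) = 0.100000; V(4,3) = 0.000000; V(4,4) = 0.000000
Backward induction: V(k, i) = exp(-r*dt) * [p * V(k+1, i) + (1-p) * V(k+1, i+1)].
  V(3,0) = exp(-r*dt) * [p*0.989418 + (1-p)*0.468444] = 0.708500
  V(3,1) = exp(-r*dt) * [p*0.468444 + (1-p)*0.100000] = 0.270379
  V(3,2) = exp(-r*dt) * [p*0.100000 + (1-p)*0.000000] = 0.046314
  V(3,3) = exp(-r*dt) * [p*0.000000 + (1-p)*0.000000] = 0.000000
  V(2,0) = exp(-r*dt) * [p*0.708500 + (1-p)*0.270379] = 0.472581
  V(2,1) = exp(-r*dt) * [p*0.270379 + (1-p)*0.046314] = 0.149966
  V(2,2) = exp(-r*dt) * [p*0.046314 + (1-p)*0.000000] = 0.021450
  V(1,0) = exp(-r*dt) * [p*0.472581 + (1-p)*0.149966] = 0.298988
  V(1,1) = exp(-r*dt) * [p*0.149966 + (1-p)*0.021450] = 0.080914
  V(0,0) = exp(-r*dt) * [p*0.298988 + (1-p)*0.080914] = 0.181701

Answer: Price = V(0,0) = 0.1817


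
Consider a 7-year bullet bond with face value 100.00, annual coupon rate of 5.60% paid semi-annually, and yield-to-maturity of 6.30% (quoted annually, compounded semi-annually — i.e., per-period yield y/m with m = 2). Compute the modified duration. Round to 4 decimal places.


Coupon per period c = face * coupon_rate / m = 2.800000
Periods per year m = 2; per-period yield y/m = 0.031500
Number of cashflows N = 14
Cashflows (t years, CF_t, discount factor 1/(1+y/m)^(m*t), PV):
  t = 0.5000: CF_t = 2.800000, DF = 0.969462, PV = 2.714493
  t = 1.0000: CF_t = 2.800000, DF = 0.939856, PV = 2.631598
  t = 1.5000: CF_t = 2.800000, DF = 0.911155, PV = 2.551234
  t = 2.0000: CF_t = 2.800000, DF = 0.883330, PV = 2.473325
  t = 2.5000: CF_t = 2.800000, DF = 0.856355, PV = 2.397794
  t = 3.0000: CF_t = 2.800000, DF = 0.830204, PV = 2.324570
  t = 3.5000: CF_t = 2.800000, DF = 0.804851, PV = 2.253582
  t = 4.0000: CF_t = 2.800000, DF = 0.780272, PV = 2.184762
  t = 4.5000: CF_t = 2.800000, DF = 0.756444, PV = 2.118044
  t = 5.0000: CF_t = 2.800000, DF = 0.733344, PV = 2.053363
  t = 5.5000: CF_t = 2.800000, DF = 0.710949, PV = 1.990657
  t = 6.0000: CF_t = 2.800000, DF = 0.689238, PV = 1.929866
  t = 6.5000: CF_t = 2.800000, DF = 0.668190, PV = 1.870932
  t = 7.0000: CF_t = 102.800000, DF = 0.647785, PV = 66.592277
Price P = sum_t PV_t = 96.086498
First compute Macaulay numerator sum_t t * PV_t:
  t * PV_t at t = 0.5000: 1.357247
  t * PV_t at t = 1.0000: 2.631598
  t * PV_t at t = 1.5000: 3.826851
  t * PV_t at t = 2.0000: 4.946649
  t * PV_t at t = 2.5000: 5.994485
  t * PV_t at t = 3.0000: 6.973710
  t * PV_t at t = 3.5000: 7.887538
  t * PV_t at t = 4.0000: 8.739049
  t * PV_t at t = 4.5000: 9.531197
  t * PV_t at t = 5.0000: 10.266814
  t * PV_t at t = 5.5000: 10.948615
  t * PV_t at t = 6.0000: 11.579198
  t * PV_t at t = 6.5000: 12.161058
  t * PV_t at t = 7.0000: 466.145936
Macaulay duration D = 562.989946 / 96.086498 = 5.859199
Modified duration = D / (1 + y/m) = 5.859199 / (1 + 0.031500) = 5.680271

Answer: Modified duration = 5.6803


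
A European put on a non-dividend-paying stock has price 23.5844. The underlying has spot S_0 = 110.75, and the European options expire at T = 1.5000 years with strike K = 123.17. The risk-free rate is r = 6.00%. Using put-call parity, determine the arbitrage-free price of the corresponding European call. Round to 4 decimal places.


Answer: Call price = 21.7655

Derivation:
Put-call parity: C - P = S_0 * exp(-qT) - K * exp(-rT).
S_0 * exp(-qT) = 110.7500 * 1.00000000 = 110.75000000
K * exp(-rT) = 123.1700 * 0.91393119 = 112.56890409
C = P + S*exp(-qT) - K*exp(-rT)
C = 23.5844 + 110.75000000 - 112.56890409 = 21.7655


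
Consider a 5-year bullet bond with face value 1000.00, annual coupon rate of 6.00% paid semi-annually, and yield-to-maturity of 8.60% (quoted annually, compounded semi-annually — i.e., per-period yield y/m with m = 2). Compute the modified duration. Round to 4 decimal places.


Answer: Modified duration = 4.1723

Derivation:
Coupon per period c = face * coupon_rate / m = 30.000000
Periods per year m = 2; per-period yield y/m = 0.043000
Number of cashflows N = 10
Cashflows (t years, CF_t, discount factor 1/(1+y/m)^(m*t), PV):
  t = 0.5000: CF_t = 30.000000, DF = 0.958773, PV = 28.763183
  t = 1.0000: CF_t = 30.000000, DF = 0.919245, PV = 27.577357
  t = 1.5000: CF_t = 30.000000, DF = 0.881347, PV = 26.440419
  t = 2.0000: CF_t = 30.000000, DF = 0.845012, PV = 25.350354
  t = 2.5000: CF_t = 30.000000, DF = 0.810174, PV = 24.305229
  t = 3.0000: CF_t = 30.000000, DF = 0.776773, PV = 23.303192
  t = 3.5000: CF_t = 30.000000, DF = 0.744749, PV = 22.342465
  t = 4.0000: CF_t = 30.000000, DF = 0.714045, PV = 21.421348
  t = 4.5000: CF_t = 30.000000, DF = 0.684607, PV = 20.538205
  t = 5.0000: CF_t = 1030.000000, DF = 0.656382, PV = 676.073854
Price P = sum_t PV_t = 896.115604
First compute Macaulay numerator sum_t t * PV_t:
  t * PV_t at t = 0.5000: 14.381592
  t * PV_t at t = 1.0000: 27.577357
  t * PV_t at t = 1.5000: 39.660628
  t * PV_t at t = 2.0000: 50.700707
  t * PV_t at t = 2.5000: 60.763072
  t * PV_t at t = 3.0000: 69.909575
  t * PV_t at t = 3.5000: 78.198629
  t * PV_t at t = 4.0000: 85.685390
  t * PV_t at t = 4.5000: 92.421921
  t * PV_t at t = 5.0000: 3380.369268
Macaulay duration D = 3899.668139 / 896.115604 = 4.351747
Modified duration = D / (1 + y/m) = 4.351747 / (1 + 0.043000) = 4.172336


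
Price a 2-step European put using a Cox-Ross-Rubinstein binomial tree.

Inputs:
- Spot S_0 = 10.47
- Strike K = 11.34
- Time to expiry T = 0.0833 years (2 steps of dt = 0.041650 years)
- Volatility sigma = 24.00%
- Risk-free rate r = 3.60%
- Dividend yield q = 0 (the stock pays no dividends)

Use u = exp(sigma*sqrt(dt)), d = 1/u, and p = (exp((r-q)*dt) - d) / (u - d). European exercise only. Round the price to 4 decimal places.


dt = T/N = 0.041650
u = exp(sigma*sqrt(dt)) = 1.050199; d = 1/u = 0.952200
p = (exp((r-q)*dt) - d) / (u - d) = 0.503069
Discount per step: exp(-r*dt) = 0.998502
Stock lattice S(k, i) with i counting down-moves:
  k=0: S(0,0) = 10.4700
  k=1: S(1,0) = 10.9956; S(1,1) = 9.9695
  k=2: S(2,0) = 11.5476; S(2,1) = 10.4700; S(2,2) = 9.4930
Terminal payoffs V(N, i) = max(K - S_T, 0):
  V(2,0) = 0.000000; V(2,1) = 0.870000; V(2,2) = 1.847006
Backward induction: V(k, i) = exp(-r*dt) * [p * V(k+1, i) + (1-p) * V(k+1, i+1)].
  V(1,0) = exp(-r*dt) * [p*0.000000 + (1-p)*0.870000] = 0.431682
  V(1,1) = exp(-r*dt) * [p*0.870000 + (1-p)*1.847006] = 1.353474
  V(0,0) = exp(-r*dt) * [p*0.431682 + (1-p)*1.353474] = 0.888416

Answer: Price = V(0,0) = 0.8884


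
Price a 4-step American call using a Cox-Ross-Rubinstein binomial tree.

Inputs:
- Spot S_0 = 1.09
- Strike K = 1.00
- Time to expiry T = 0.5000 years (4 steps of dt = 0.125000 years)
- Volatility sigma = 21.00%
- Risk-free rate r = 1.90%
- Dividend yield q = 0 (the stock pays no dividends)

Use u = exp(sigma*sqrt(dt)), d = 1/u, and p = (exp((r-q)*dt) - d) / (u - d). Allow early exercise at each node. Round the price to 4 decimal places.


dt = T/N = 0.125000
u = exp(sigma*sqrt(dt)) = 1.077072; d = 1/u = 0.928443
p = (exp((r-q)*dt) - d) / (u - d) = 0.497445
Discount per step: exp(-r*dt) = 0.997628
Stock lattice S(k, i) with i counting down-moves:
  k=0: S(0,0) = 1.0900
  k=1: S(1,0) = 1.1740; S(1,1) = 1.0120
  k=2: S(2,0) = 1.2645; S(2,1) = 1.0900; S(2,2) = 0.9396
  k=3: S(3,0) = 1.3619; S(3,1) = 1.1740; S(3,2) = 1.0120; S(3,3) = 0.8724
  k=4: S(4,0) = 1.4669; S(4,1) = 1.2645; S(4,2) = 1.0900; S(4,3) = 0.9396; S(4,4) = 0.8099
Terminal payoffs V(N, i) = max(S_T - K, 0):
  V(4,0) = 0.466916; V(4,1) = 0.264492; V(4,2) = 0.090000; V(4,3) = 0.000000; V(4,4) = 0.000000
Backward induction: V(k, i) = exp(-r*dt) * [p * V(k+1, i) + (1-p) * V(k+1, i+1)]; then take max(V_cont, immediate exercise) for American.
  V(3,0) = exp(-r*dt) * [p*0.466916 + (1-p)*0.264492] = 0.364321; exercise = 0.361948; V(3,0) = max -> 0.364321
  V(3,1) = exp(-r*dt) * [p*0.264492 + (1-p)*0.090000] = 0.176381; exercise = 0.174008; V(3,1) = max -> 0.176381
  V(3,2) = exp(-r*dt) * [p*0.090000 + (1-p)*0.000000] = 0.044664; exercise = 0.012003; V(3,2) = max -> 0.044664
  V(3,3) = exp(-r*dt) * [p*0.000000 + (1-p)*0.000000] = 0.000000; exercise = 0.000000; V(3,3) = max -> 0.000000
  V(2,0) = exp(-r*dt) * [p*0.364321 + (1-p)*0.176381] = 0.269230; exercise = 0.264492; V(2,0) = max -> 0.269230
  V(2,1) = exp(-r*dt) * [p*0.176381 + (1-p)*0.044664] = 0.109924; exercise = 0.090000; V(2,1) = max -> 0.109924
  V(2,2) = exp(-r*dt) * [p*0.044664 + (1-p)*0.000000] = 0.022165; exercise = 0.000000; V(2,2) = max -> 0.022165
  V(1,0) = exp(-r*dt) * [p*0.269230 + (1-p)*0.109924] = 0.188722; exercise = 0.174008; V(1,0) = max -> 0.188722
  V(1,1) = exp(-r*dt) * [p*0.109924 + (1-p)*0.022165] = 0.065664; exercise = 0.012003; V(1,1) = max -> 0.065664
  V(0,0) = exp(-r*dt) * [p*0.188722 + (1-p)*0.065664] = 0.126578; exercise = 0.090000; V(0,0) = max -> 0.126578

Answer: Price = V(0,0) = 0.1266


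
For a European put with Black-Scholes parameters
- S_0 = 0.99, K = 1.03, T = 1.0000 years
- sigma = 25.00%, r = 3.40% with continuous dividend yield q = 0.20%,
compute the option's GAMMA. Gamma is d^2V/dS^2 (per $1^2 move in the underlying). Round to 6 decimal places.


Answer: Gamma = 1.601491

Derivation:
d1 = 0.0945634476; d2 = -0.1554365524
phi(d1) = 0.3971625421; exp(-qT) = 0.9980019987; exp(-rT) = 0.9665715046
Gamma = exp(-qT) * phi(d1) / (S * sigma * sqrt(T)) = 0.9980019987 * 0.3971625421 / (0.9900 * 0.2500 * 1.0000000000) = 1.601491


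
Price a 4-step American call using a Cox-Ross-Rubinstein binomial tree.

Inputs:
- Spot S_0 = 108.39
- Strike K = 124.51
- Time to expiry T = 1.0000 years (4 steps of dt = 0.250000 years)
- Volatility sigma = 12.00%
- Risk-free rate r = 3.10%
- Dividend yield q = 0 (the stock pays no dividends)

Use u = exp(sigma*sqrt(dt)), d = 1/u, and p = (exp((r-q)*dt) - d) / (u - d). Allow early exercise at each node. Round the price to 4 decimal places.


dt = T/N = 0.250000
u = exp(sigma*sqrt(dt)) = 1.061837; d = 1/u = 0.941765
p = (exp((r-q)*dt) - d) / (u - d) = 0.549800
Discount per step: exp(-r*dt) = 0.992280
Stock lattice S(k, i) with i counting down-moves:
  k=0: S(0,0) = 108.3900
  k=1: S(1,0) = 115.0925; S(1,1) = 102.0779
  k=2: S(2,0) = 122.2094; S(2,1) = 108.3900; S(2,2) = 96.1333
  k=3: S(3,0) = 129.7664; S(3,1) = 115.0925; S(3,2) = 102.0779; S(3,3) = 90.5349
  k=4: S(4,0) = 137.7907; S(4,1) = 122.2094; S(4,2) = 108.3900; S(4,3) = 96.1333; S(4,4) = 85.2626
Terminal payoffs V(N, i) = max(S_T - K, 0):
  V(4,0) = 13.280695; V(4,1) = 0.000000; V(4,2) = 0.000000; V(4,3) = 0.000000; V(4,4) = 0.000000
Backward induction: V(k, i) = exp(-r*dt) * [p * V(k+1, i) + (1-p) * V(k+1, i+1)]; then take max(V_cont, immediate exercise) for American.
  V(3,0) = exp(-r*dt) * [p*13.280695 + (1-p)*0.000000] = 7.245355; exercise = 5.256390; V(3,0) = max -> 7.245355
  V(3,1) = exp(-r*dt) * [p*0.000000 + (1-p)*0.000000] = 0.000000; exercise = 0.000000; V(3,1) = max -> 0.000000
  V(3,2) = exp(-r*dt) * [p*0.000000 + (1-p)*0.000000] = 0.000000; exercise = 0.000000; V(3,2) = max -> 0.000000
  V(3,3) = exp(-r*dt) * [p*0.000000 + (1-p)*0.000000] = 0.000000; exercise = 0.000000; V(3,3) = max -> 0.000000
  V(2,0) = exp(-r*dt) * [p*7.245355 + (1-p)*0.000000] = 3.952742; exercise = 0.000000; V(2,0) = max -> 3.952742
  V(2,1) = exp(-r*dt) * [p*0.000000 + (1-p)*0.000000] = 0.000000; exercise = 0.000000; V(2,1) = max -> 0.000000
  V(2,2) = exp(-r*dt) * [p*0.000000 + (1-p)*0.000000] = 0.000000; exercise = 0.000000; V(2,2) = max -> 0.000000
  V(1,0) = exp(-r*dt) * [p*3.952742 + (1-p)*0.000000] = 2.156440; exercise = 0.000000; V(1,0) = max -> 2.156440
  V(1,1) = exp(-r*dt) * [p*0.000000 + (1-p)*0.000000] = 0.000000; exercise = 0.000000; V(1,1) = max -> 0.000000
  V(0,0) = exp(-r*dt) * [p*2.156440 + (1-p)*0.000000] = 1.176457; exercise = 0.000000; V(0,0) = max -> 1.176457

Answer: Price = V(0,0) = 1.1765


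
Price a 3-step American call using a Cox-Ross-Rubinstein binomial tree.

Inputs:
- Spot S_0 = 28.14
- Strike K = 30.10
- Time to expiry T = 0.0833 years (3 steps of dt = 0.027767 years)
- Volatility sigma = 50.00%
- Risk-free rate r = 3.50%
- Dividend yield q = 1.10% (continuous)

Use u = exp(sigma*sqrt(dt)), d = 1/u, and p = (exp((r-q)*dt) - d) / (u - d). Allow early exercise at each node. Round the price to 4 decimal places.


Answer: Price = V(0,0) = 0.8533

Derivation:
dt = T/N = 0.027767
u = exp(sigma*sqrt(dt)) = 1.086886; d = 1/u = 0.920060
p = (exp((r-q)*dt) - d) / (u - d) = 0.483179
Discount per step: exp(-r*dt) = 0.999029
Stock lattice S(k, i) with i counting down-moves:
  k=0: S(0,0) = 28.1400
  k=1: S(1,0) = 30.5850; S(1,1) = 25.8905
  k=2: S(2,0) = 33.2424; S(2,1) = 28.1400; S(2,2) = 23.8208
  k=3: S(3,0) = 36.1307; S(3,1) = 30.5850; S(3,2) = 25.8905; S(3,3) = 21.9165
Terminal payoffs V(N, i) = max(S_T - K, 0):
  V(3,0) = 6.030668; V(3,1) = 0.484970; V(3,2) = 0.000000; V(3,3) = 0.000000
Backward induction: V(k, i) = exp(-r*dt) * [p * V(k+1, i) + (1-p) * V(k+1, i+1)]; then take max(V_cont, immediate exercise) for American.
  V(2,0) = exp(-r*dt) * [p*6.030668 + (1-p)*0.484970] = 3.161460; exercise = 3.142374; V(2,0) = max -> 3.161460
  V(2,1) = exp(-r*dt) * [p*0.484970 + (1-p)*0.000000] = 0.234100; exercise = 0.000000; V(2,1) = max -> 0.234100
  V(2,2) = exp(-r*dt) * [p*0.000000 + (1-p)*0.000000] = 0.000000; exercise = 0.000000; V(2,2) = max -> 0.000000
  V(1,0) = exp(-r*dt) * [p*3.161460 + (1-p)*0.234100] = 1.646937; exercise = 0.484970; V(1,0) = max -> 1.646937
  V(1,1) = exp(-r*dt) * [p*0.234100 + (1-p)*0.000000] = 0.113002; exercise = 0.000000; V(1,1) = max -> 0.113002
  V(0,0) = exp(-r*dt) * [p*1.646937 + (1-p)*0.113002] = 0.853337; exercise = 0.000000; V(0,0) = max -> 0.853337


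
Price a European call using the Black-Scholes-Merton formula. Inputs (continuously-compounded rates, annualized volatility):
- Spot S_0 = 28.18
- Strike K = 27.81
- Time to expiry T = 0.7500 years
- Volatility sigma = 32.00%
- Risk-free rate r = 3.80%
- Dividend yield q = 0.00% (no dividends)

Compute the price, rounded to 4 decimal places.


d1 = (ln(S/K) + (r - q + 0.5*sigma^2) * T) / (sigma * sqrt(T)) = 0.28909674
d2 = d1 - sigma * sqrt(T) = 0.01196861
exp(-rT) = 0.97190229; exp(-qT) = 1.00000000
C = S_0 * exp(-qT) * N(d1) - K * exp(-rT) * N(d2)
N(d1) = 0.61374633; N(d2) = 0.50477467
C = 28.1800 * 1.00000000 * 0.61374633 - 27.8100 * 0.97190229 * 0.50477467 = 3.6520

Answer: Price = 3.6520


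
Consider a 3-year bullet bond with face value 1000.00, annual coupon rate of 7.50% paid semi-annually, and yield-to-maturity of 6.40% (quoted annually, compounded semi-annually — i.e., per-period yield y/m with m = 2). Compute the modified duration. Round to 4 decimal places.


Coupon per period c = face * coupon_rate / m = 37.500000
Periods per year m = 2; per-period yield y/m = 0.032000
Number of cashflows N = 6
Cashflows (t years, CF_t, discount factor 1/(1+y/m)^(m*t), PV):
  t = 0.5000: CF_t = 37.500000, DF = 0.968992, PV = 36.337209
  t = 1.0000: CF_t = 37.500000, DF = 0.938946, PV = 35.210474
  t = 1.5000: CF_t = 37.500000, DF = 0.909831, PV = 34.118676
  t = 2.0000: CF_t = 37.500000, DF = 0.881620, PV = 33.060733
  t = 2.5000: CF_t = 37.500000, DF = 0.854283, PV = 32.035594
  t = 3.0000: CF_t = 1037.500000, DF = 0.827793, PV = 858.835369
Price P = sum_t PV_t = 1029.598056
First compute Macaulay numerator sum_t t * PV_t:
  t * PV_t at t = 0.5000: 18.168605
  t * PV_t at t = 1.0000: 35.210474
  t * PV_t at t = 1.5000: 51.178015
  t * PV_t at t = 2.0000: 66.121466
  t * PV_t at t = 2.5000: 80.088985
  t * PV_t at t = 3.0000: 2576.506108
Macaulay duration D = 2827.273653 / 1029.598056 = 2.745997
Modified duration = D / (1 + y/m) = 2.745997 / (1 + 0.032000) = 2.660850

Answer: Modified duration = 2.6609


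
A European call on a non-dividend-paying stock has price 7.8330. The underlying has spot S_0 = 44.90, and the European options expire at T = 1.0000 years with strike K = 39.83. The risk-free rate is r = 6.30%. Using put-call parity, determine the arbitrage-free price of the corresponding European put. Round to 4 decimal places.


Answer: Put price = 0.3311

Derivation:
Put-call parity: C - P = S_0 * exp(-qT) - K * exp(-rT).
S_0 * exp(-qT) = 44.9000 * 1.00000000 = 44.90000000
K * exp(-rT) = 39.8300 * 0.93894347 = 37.39811856
P = C - S*exp(-qT) + K*exp(-rT)
P = 7.8330 - 44.90000000 + 37.39811856 = 0.3311


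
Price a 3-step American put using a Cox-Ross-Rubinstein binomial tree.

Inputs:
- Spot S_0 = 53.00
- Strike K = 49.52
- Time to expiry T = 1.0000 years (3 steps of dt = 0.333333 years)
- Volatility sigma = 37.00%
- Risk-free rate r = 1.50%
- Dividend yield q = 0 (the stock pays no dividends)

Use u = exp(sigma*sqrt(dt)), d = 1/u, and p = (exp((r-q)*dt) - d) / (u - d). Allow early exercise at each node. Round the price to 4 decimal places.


dt = T/N = 0.333333
u = exp(sigma*sqrt(dt)) = 1.238152; d = 1/u = 0.807656
p = (exp((r-q)*dt) - d) / (u - d) = 0.458441
Discount per step: exp(-r*dt) = 0.995012
Stock lattice S(k, i) with i counting down-moves:
  k=0: S(0,0) = 53.0000
  k=1: S(1,0) = 65.6220; S(1,1) = 42.8057
  k=2: S(2,0) = 81.2500; S(2,1) = 53.0000; S(2,2) = 34.5723
  k=3: S(3,0) = 100.5998; S(3,1) = 65.6220; S(3,2) = 42.8057; S(3,3) = 27.9225
Terminal payoffs V(N, i) = max(K - S_T, 0):
  V(3,0) = 0.000000; V(3,1) = 0.000000; V(3,2) = 6.714255; V(3,3) = 21.597492
Backward induction: V(k, i) = exp(-r*dt) * [p * V(k+1, i) + (1-p) * V(k+1, i+1)]; then take max(V_cont, immediate exercise) for American.
  V(2,0) = exp(-r*dt) * [p*0.000000 + (1-p)*0.000000] = 0.000000; exercise = 0.000000; V(2,0) = max -> 0.000000
  V(2,1) = exp(-r*dt) * [p*0.000000 + (1-p)*6.714255] = 3.618031; exercise = 0.000000; V(2,1) = max -> 3.618031
  V(2,2) = exp(-r*dt) * [p*6.714255 + (1-p)*21.597492] = 14.700720; exercise = 14.947702; V(2,2) = max -> 14.947702
  V(1,0) = exp(-r*dt) * [p*0.000000 + (1-p)*3.618031] = 1.949605; exercise = 0.000000; V(1,0) = max -> 1.949605
  V(1,1) = exp(-r*dt) * [p*3.618031 + (1-p)*14.947702] = 9.705071; exercise = 6.714255; V(1,1) = max -> 9.705071
  V(0,0) = exp(-r*dt) * [p*1.949605 + (1-p)*9.705071] = 6.118977; exercise = 0.000000; V(0,0) = max -> 6.118977

Answer: Price = V(0,0) = 6.1190


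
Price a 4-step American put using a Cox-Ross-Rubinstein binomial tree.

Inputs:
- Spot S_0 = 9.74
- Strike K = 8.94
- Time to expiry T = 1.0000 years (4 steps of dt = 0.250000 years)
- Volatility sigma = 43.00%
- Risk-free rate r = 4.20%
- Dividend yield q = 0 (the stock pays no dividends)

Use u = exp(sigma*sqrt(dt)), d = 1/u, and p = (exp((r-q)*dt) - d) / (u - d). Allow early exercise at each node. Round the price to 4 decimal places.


dt = T/N = 0.250000
u = exp(sigma*sqrt(dt)) = 1.239862; d = 1/u = 0.806541
p = (exp((r-q)*dt) - d) / (u - d) = 0.470815
Discount per step: exp(-r*dt) = 0.989555
Stock lattice S(k, i) with i counting down-moves:
  k=0: S(0,0) = 9.7400
  k=1: S(1,0) = 12.0763; S(1,1) = 7.8557
  k=2: S(2,0) = 14.9729; S(2,1) = 9.7400; S(2,2) = 6.3360
  k=3: S(3,0) = 18.5643; S(3,1) = 12.0763; S(3,2) = 7.8557; S(3,3) = 5.1102
  k=4: S(4,0) = 23.0172; S(4,1) = 14.9729; S(4,2) = 9.7400; S(4,3) = 6.3360; S(4,4) = 4.1216
Terminal payoffs V(N, i) = max(K - S_T, 0):
  V(4,0) = 0.000000; V(4,1) = 0.000000; V(4,2) = 0.000000; V(4,3) = 2.604041; V(4,4) = 4.818401
Backward induction: V(k, i) = exp(-r*dt) * [p * V(k+1, i) + (1-p) * V(k+1, i+1)]; then take max(V_cont, immediate exercise) for American.
  V(3,0) = exp(-r*dt) * [p*0.000000 + (1-p)*0.000000] = 0.000000; exercise = 0.000000; V(3,0) = max -> 0.000000
  V(3,1) = exp(-r*dt) * [p*0.000000 + (1-p)*0.000000] = 0.000000; exercise = 0.000000; V(3,1) = max -> 0.000000
  V(3,2) = exp(-r*dt) * [p*0.000000 + (1-p)*2.604041] = 1.363626; exercise = 1.084286; V(3,2) = max -> 1.363626
  V(3,3) = exp(-r*dt) * [p*2.604041 + (1-p)*4.818401] = 3.736408; exercise = 3.829787; V(3,3) = max -> 3.829787
  V(2,0) = exp(-r*dt) * [p*0.000000 + (1-p)*0.000000] = 0.000000; exercise = 0.000000; V(2,0) = max -> 0.000000
  V(2,1) = exp(-r*dt) * [p*0.000000 + (1-p)*1.363626] = 0.714073; exercise = 0.000000; V(2,1) = max -> 0.714073
  V(2,2) = exp(-r*dt) * [p*1.363626 + (1-p)*3.829787] = 2.640806; exercise = 2.604041; V(2,2) = max -> 2.640806
  V(1,0) = exp(-r*dt) * [p*0.000000 + (1-p)*0.714073] = 0.373929; exercise = 0.000000; V(1,0) = max -> 0.373929
  V(1,1) = exp(-r*dt) * [p*0.714073 + (1-p)*2.640806] = 1.715562; exercise = 1.084286; V(1,1) = max -> 1.715562
  V(0,0) = exp(-r*dt) * [p*0.373929 + (1-p)*1.715562] = 1.072580; exercise = 0.000000; V(0,0) = max -> 1.072580

Answer: Price = V(0,0) = 1.0726


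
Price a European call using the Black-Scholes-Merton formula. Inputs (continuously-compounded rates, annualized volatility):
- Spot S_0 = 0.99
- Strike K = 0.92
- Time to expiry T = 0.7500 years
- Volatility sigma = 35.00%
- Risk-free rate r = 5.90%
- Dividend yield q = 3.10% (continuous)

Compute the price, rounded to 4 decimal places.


d1 = (ln(S/K) + (r - q + 0.5*sigma^2) * T) / (sigma * sqrt(T)) = 0.46276694
d2 = d1 - sigma * sqrt(T) = 0.15965805
exp(-rT) = 0.95671475; exp(-qT) = 0.97701820
C = S_0 * exp(-qT) * N(d1) - K * exp(-rT) * N(d2)
N(d1) = 0.67823428; N(d2) = 0.56342477
C = 0.9900 * 0.97701820 * 0.67823428 - 0.9200 * 0.95671475 * 0.56342477 = 0.1601

Answer: Price = 0.1601


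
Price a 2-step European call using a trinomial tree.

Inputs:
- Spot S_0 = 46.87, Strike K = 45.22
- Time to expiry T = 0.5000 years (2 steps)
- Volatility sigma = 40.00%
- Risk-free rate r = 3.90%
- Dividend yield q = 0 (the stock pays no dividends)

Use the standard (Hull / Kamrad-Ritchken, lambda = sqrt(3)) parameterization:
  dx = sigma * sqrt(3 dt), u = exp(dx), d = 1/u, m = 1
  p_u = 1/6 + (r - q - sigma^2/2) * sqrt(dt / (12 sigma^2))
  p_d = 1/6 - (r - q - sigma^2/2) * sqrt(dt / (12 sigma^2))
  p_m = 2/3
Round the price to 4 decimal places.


Answer: Price = V(0,0) = 6.0861

Derivation:
dt = T/N = 0.250000; dx = sigma*sqrt(3*dt) = 0.346410
u = exp(dx) = 1.413982; d = 1/u = 0.707222
p_u = 0.151872, p_m = 0.666667, p_d = 0.181461
Discount per step: exp(-r*dt) = 0.990297
Stock lattice S(k, j) with j the centered position index:
  k=0: S(0,+0) = 46.8700
  k=1: S(1,-1) = 33.1475; S(1,+0) = 46.8700; S(1,+1) = 66.2734
  k=2: S(2,-2) = 23.4427; S(2,-1) = 33.1475; S(2,+0) = 46.8700; S(2,+1) = 66.2734; S(2,+2) = 93.7094
Terminal payoffs V(N, j) = max(S_T - K, 0):
  V(2,-2) = 0.000000; V(2,-1) = 0.000000; V(2,+0) = 1.650000; V(2,+1) = 21.053358; V(2,+2) = 48.489365
Backward induction: V(k, j) = exp(-r*dt) * [p_u * V(k+1, j+1) + p_m * V(k+1, j) + p_d * V(k+1, j-1)]
  V(1,-1) = exp(-r*dt) * [p_u*1.650000 + p_m*0.000000 + p_d*0.000000] = 0.248158
  V(1,+0) = exp(-r*dt) * [p_u*21.053358 + p_m*1.650000 + p_d*0.000000] = 4.255721
  V(1,+1) = exp(-r*dt) * [p_u*48.489365 + p_m*21.053358 + p_d*1.650000] = 21.488624
  V(0,+0) = exp(-r*dt) * [p_u*21.488624 + p_m*4.255721 + p_d*0.248158] = 6.086070


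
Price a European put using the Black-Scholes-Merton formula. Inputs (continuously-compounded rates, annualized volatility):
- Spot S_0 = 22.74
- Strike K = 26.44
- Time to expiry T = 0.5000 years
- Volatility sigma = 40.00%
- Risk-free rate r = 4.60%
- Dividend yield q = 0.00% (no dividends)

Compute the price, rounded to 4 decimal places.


Answer: Price = 4.5528

Derivation:
d1 = (ln(S/K) + (r - q + 0.5*sigma^2) * T) / (sigma * sqrt(T)) = -0.31025203
d2 = d1 - sigma * sqrt(T) = -0.59309475
exp(-rT) = 0.97726248; exp(-qT) = 1.00000000
P = K * exp(-rT) * N(-d2) - S_0 * exp(-qT) * N(-d1)
N(-d1) = 0.62181535; N(-d2) = 0.72344113
P = 26.4400 * 0.97726248 * 0.72344113 - 22.7400 * 1.00000000 * 0.62181535 = 4.5528


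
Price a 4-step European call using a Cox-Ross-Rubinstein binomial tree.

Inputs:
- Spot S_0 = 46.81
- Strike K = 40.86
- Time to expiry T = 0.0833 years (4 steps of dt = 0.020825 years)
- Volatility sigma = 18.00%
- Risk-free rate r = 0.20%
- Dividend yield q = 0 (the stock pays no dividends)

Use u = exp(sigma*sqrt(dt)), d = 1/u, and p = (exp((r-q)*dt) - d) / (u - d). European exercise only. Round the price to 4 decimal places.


Answer: Price = V(0,0) = 5.9568

Derivation:
dt = T/N = 0.020825
u = exp(sigma*sqrt(dt)) = 1.026316; d = 1/u = 0.974359
p = (exp((r-q)*dt) - d) / (u - d) = 0.494308
Discount per step: exp(-r*dt) = 0.999958
Stock lattice S(k, i) with i counting down-moves:
  k=0: S(0,0) = 46.8100
  k=1: S(1,0) = 48.0418; S(1,1) = 45.6097
  k=2: S(2,0) = 49.3061; S(2,1) = 46.8100; S(2,2) = 44.4403
  k=3: S(3,0) = 50.6036; S(3,1) = 48.0418; S(3,2) = 45.6097; S(3,3) = 43.3008
  k=4: S(4,0) = 51.9353; S(4,1) = 49.3061; S(4,2) = 46.8100; S(4,3) = 44.4403; S(4,4) = 42.1905
Terminal payoffs V(N, i) = max(S_T - K, 0):
  V(4,0) = 11.075321; V(4,1) = 8.446109; V(4,2) = 5.950000; V(4,3) = 3.580256; V(4,4) = 1.330480
Backward induction: V(k, i) = exp(-r*dt) * [p * V(k+1, i) + (1-p) * V(k+1, i+1)].
  V(3,0) = exp(-r*dt) * [p*11.075321 + (1-p)*8.446109] = 9.745344
  V(3,1) = exp(-r*dt) * [p*8.446109 + (1-p)*5.950000] = 7.183548
  V(3,2) = exp(-r*dt) * [p*5.950000 + (1-p)*3.580256] = 4.751442
  V(3,3) = exp(-r*dt) * [p*3.580256 + (1-p)*1.330480] = 2.442461
  V(2,0) = exp(-r*dt) * [p*9.745344 + (1-p)*7.183548] = 8.449512
  V(2,1) = exp(-r*dt) * [p*7.183548 + (1-p)*4.751442] = 5.953403
  V(2,2) = exp(-r*dt) * [p*4.751442 + (1-p)*2.442461] = 3.583659
  V(1,0) = exp(-r*dt) * [p*8.449512 + (1-p)*5.953403] = 7.186951
  V(1,1) = exp(-r*dt) * [p*5.953403 + (1-p)*3.583659] = 4.754845
  V(0,0) = exp(-r*dt) * [p*7.186951 + (1-p)*4.754845] = 5.956807


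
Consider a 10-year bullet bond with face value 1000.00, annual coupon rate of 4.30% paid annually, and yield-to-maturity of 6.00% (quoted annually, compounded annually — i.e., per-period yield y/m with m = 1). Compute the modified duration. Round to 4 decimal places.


Answer: Modified duration = 7.7351

Derivation:
Coupon per period c = face * coupon_rate / m = 43.000000
Periods per year m = 1; per-period yield y/m = 0.060000
Number of cashflows N = 10
Cashflows (t years, CF_t, discount factor 1/(1+y/m)^(m*t), PV):
  t = 1.0000: CF_t = 43.000000, DF = 0.943396, PV = 40.566038
  t = 2.0000: CF_t = 43.000000, DF = 0.889996, PV = 38.269847
  t = 3.0000: CF_t = 43.000000, DF = 0.839619, PV = 36.103629
  t = 4.0000: CF_t = 43.000000, DF = 0.792094, PV = 34.060028
  t = 5.0000: CF_t = 43.000000, DF = 0.747258, PV = 32.132101
  t = 6.0000: CF_t = 43.000000, DF = 0.704961, PV = 30.313303
  t = 7.0000: CF_t = 43.000000, DF = 0.665057, PV = 28.597456
  t = 8.0000: CF_t = 43.000000, DF = 0.627412, PV = 26.978732
  t = 9.0000: CF_t = 43.000000, DF = 0.591898, PV = 25.451634
  t = 10.0000: CF_t = 1043.000000, DF = 0.558395, PV = 582.405752
Price P = sum_t PV_t = 874.878520
First compute Macaulay numerator sum_t t * PV_t:
  t * PV_t at t = 1.0000: 40.566038
  t * PV_t at t = 2.0000: 76.539694
  t * PV_t at t = 3.0000: 108.310888
  t * PV_t at t = 4.0000: 136.240110
  t * PV_t at t = 5.0000: 160.660507
  t * PV_t at t = 6.0000: 181.879819
  t * PV_t at t = 7.0000: 200.182191
  t * PV_t at t = 8.0000: 215.829856
  t * PV_t at t = 9.0000: 229.064705
  t * PV_t at t = 10.0000: 5824.057523
Macaulay duration D = 7173.331331 / 874.878520 = 8.199231
Modified duration = D / (1 + y/m) = 8.199231 / (1 + 0.060000) = 7.735124


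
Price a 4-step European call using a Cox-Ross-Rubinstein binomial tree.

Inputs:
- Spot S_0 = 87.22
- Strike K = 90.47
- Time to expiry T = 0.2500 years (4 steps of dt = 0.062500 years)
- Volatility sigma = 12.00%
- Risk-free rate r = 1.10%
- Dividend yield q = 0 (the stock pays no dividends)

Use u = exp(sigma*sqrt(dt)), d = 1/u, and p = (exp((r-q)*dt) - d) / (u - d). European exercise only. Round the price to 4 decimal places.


dt = T/N = 0.062500
u = exp(sigma*sqrt(dt)) = 1.030455; d = 1/u = 0.970446
p = (exp((r-q)*dt) - d) / (u - d) = 0.503961
Discount per step: exp(-r*dt) = 0.999313
Stock lattice S(k, i) with i counting down-moves:
  k=0: S(0,0) = 87.2200
  k=1: S(1,0) = 89.8762; S(1,1) = 84.6423
  k=2: S(2,0) = 92.6134; S(2,1) = 87.2200; S(2,2) = 82.1407
  k=3: S(3,0) = 95.4339; S(3,1) = 89.8762; S(3,2) = 84.6423; S(3,3) = 79.7131
  k=4: S(4,0) = 98.3403; S(4,1) = 92.6134; S(4,2) = 87.2200; S(4,3) = 82.1407; S(4,4) = 77.3572
Terminal payoffs V(N, i) = max(S_T - K, 0):
  V(4,0) = 7.870275; V(4,1) = 2.143384; V(4,2) = 0.000000; V(4,3) = 0.000000; V(4,4) = 0.000000
Backward induction: V(k, i) = exp(-r*dt) * [p * V(k+1, i) + (1-p) * V(k+1, i+1)].
  V(3,0) = exp(-r*dt) * [p*7.870275 + (1-p)*2.143384] = 5.026058
  V(3,1) = exp(-r*dt) * [p*2.143384 + (1-p)*0.000000] = 1.079440
  V(3,2) = exp(-r*dt) * [p*0.000000 + (1-p)*0.000000] = 0.000000
  V(3,3) = exp(-r*dt) * [p*0.000000 + (1-p)*0.000000] = 0.000000
  V(2,0) = exp(-r*dt) * [p*5.026058 + (1-p)*1.079440] = 3.066273
  V(2,1) = exp(-r*dt) * [p*1.079440 + (1-p)*0.000000] = 0.543622
  V(2,2) = exp(-r*dt) * [p*0.000000 + (1-p)*0.000000] = 0.000000
  V(1,0) = exp(-r*dt) * [p*3.066273 + (1-p)*0.543622] = 1.813692
  V(1,1) = exp(-r*dt) * [p*0.543622 + (1-p)*0.000000] = 0.273776
  V(0,0) = exp(-r*dt) * [p*1.813692 + (1-p)*0.273776] = 1.049112

Answer: Price = V(0,0) = 1.0491


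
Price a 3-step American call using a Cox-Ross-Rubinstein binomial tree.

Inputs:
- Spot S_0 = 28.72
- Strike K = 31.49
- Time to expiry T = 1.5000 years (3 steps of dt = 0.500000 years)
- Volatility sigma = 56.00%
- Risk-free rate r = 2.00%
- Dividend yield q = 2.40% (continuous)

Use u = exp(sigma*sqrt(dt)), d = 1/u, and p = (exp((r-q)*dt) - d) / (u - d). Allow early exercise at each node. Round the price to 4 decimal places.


dt = T/N = 0.500000
u = exp(sigma*sqrt(dt)) = 1.485839; d = 1/u = 0.673020
p = (exp((r-q)*dt) - d) / (u - d) = 0.399821
Discount per step: exp(-r*dt) = 0.990050
Stock lattice S(k, i) with i counting down-moves:
  k=0: S(0,0) = 28.7200
  k=1: S(1,0) = 42.6733; S(1,1) = 19.3291
  k=2: S(2,0) = 63.4057; S(2,1) = 28.7200; S(2,2) = 13.0089
  k=3: S(3,0) = 94.2106; S(3,1) = 42.6733; S(3,2) = 19.3291; S(3,3) = 8.7553
Terminal payoffs V(N, i) = max(S_T - K, 0):
  V(3,0) = 62.720641; V(3,1) = 11.183305; V(3,2) = 0.000000; V(3,3) = 0.000000
Backward induction: V(k, i) = exp(-r*dt) * [p * V(k+1, i) + (1-p) * V(k+1, i+1)]; then take max(V_cont, immediate exercise) for American.
  V(2,0) = exp(-r*dt) * [p*62.720641 + (1-p)*11.183305] = 31.472683; exercise = 31.915673; V(2,0) = max -> 31.915673
  V(2,1) = exp(-r*dt) * [p*11.183305 + (1-p)*0.000000] = 4.426824; exercise = 0.000000; V(2,1) = max -> 4.426824
  V(2,2) = exp(-r*dt) * [p*0.000000 + (1-p)*0.000000] = 0.000000; exercise = 0.000000; V(2,2) = max -> 0.000000
  V(1,0) = exp(-r*dt) * [p*31.915673 + (1-p)*4.426824] = 15.264024; exercise = 11.183305; V(1,0) = max -> 15.264024
  V(1,1) = exp(-r*dt) * [p*4.426824 + (1-p)*0.000000] = 1.752324; exercise = 0.000000; V(1,1) = max -> 1.752324
  V(0,0) = exp(-r*dt) * [p*15.264024 + (1-p)*1.752324] = 7.083389; exercise = 0.000000; V(0,0) = max -> 7.083389

Answer: Price = V(0,0) = 7.0834
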